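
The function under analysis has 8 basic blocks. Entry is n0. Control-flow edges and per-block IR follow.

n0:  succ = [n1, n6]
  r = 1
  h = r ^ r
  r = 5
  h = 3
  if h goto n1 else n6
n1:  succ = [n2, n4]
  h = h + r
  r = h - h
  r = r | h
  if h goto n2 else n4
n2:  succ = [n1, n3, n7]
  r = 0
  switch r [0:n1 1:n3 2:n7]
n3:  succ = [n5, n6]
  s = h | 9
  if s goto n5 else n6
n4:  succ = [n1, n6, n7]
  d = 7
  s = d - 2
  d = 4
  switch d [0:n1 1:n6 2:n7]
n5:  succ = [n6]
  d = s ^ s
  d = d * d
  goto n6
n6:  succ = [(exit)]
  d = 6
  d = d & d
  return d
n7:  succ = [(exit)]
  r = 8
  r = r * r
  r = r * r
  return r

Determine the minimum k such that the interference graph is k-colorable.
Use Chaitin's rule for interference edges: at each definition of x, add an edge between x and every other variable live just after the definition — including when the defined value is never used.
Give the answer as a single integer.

Block summaries:
  n0: def={h,r} ue=∅
  n1: def={h,r} ue={h,r}
  n2: def={r} ue=∅
  n3: def={s} ue={h}
  n4: def={d,s} ue=∅
  n5: def={d} ue={s}
  n6: def={d} ue=∅
  n7: def={r} ue=∅

Backward fixpoint:
  n0: in=∅ out={h,r}
  n1: in={h,r} out={h,r}
  n2: in={h} out={h,r}
  n3: in={h} out={s}
  n4: in={h,r} out={h,r}
  n5: in={s} out=∅
  n6: in=∅ out=∅
  n7: in=∅ out=∅

Conflict graph:
  d↔{h,r}
  h↔{d,r,s}
  r↔{d,h,s}
  s↔{h,r}

Colouring:
  lower bound: {d,h,r} mutually conflict ⇒ χ ≥ 3
  3-colouring: c0={h}  c1={r}  c2={d,s}
  χ = 3

Answer: 3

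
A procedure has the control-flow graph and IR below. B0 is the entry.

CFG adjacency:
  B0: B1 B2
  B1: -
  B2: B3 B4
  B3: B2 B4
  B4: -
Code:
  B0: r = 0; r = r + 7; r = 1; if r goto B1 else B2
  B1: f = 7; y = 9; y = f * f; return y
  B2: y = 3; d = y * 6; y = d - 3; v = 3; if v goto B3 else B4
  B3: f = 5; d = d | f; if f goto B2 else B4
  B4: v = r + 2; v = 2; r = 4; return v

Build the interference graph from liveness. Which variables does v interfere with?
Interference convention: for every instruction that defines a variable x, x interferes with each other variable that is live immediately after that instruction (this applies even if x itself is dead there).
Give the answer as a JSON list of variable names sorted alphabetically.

Answer: ["d", "r"]

Derivation:
Per-block:
  B0: def={r} ue=∅
  B1: def={f,y} ue=∅
  B2: def={d,v,y} ue=∅
  B3: def={d,f} ue={d}
  B4: def={r,v} ue={r}

Liveness:
  B0 li=∅ lo={r}
  B1 li=∅ lo=∅
  B2 li={r} lo={d,r}
  B3 li={d,r} lo={r}
  B4 li={r} lo=∅

Interference:
  d: {f,r,v,y}
  f: {d,r,y}
  r: {d,f,v,y}
  v: {d,r}
  y: {d,f,r}

N(v) = ["d", "r"]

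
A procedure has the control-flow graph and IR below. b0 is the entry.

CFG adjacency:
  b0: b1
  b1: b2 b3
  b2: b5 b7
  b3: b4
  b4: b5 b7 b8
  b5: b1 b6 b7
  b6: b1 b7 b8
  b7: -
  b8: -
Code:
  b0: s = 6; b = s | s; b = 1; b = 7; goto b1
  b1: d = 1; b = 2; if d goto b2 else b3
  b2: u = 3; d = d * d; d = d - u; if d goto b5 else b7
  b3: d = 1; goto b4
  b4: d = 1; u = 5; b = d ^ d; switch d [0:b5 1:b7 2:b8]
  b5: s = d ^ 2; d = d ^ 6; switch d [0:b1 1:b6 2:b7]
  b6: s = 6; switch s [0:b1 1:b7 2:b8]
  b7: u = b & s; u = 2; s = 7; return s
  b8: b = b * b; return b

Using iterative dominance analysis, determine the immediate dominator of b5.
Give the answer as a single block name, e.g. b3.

Answer: b1

Working:
idom tree: b1←b0 b2←b1 b3←b1 b4←b3 b5←b1 b6←b5 b7←b1 b8←b1
Dom at joins:
  b1: preds {b0,b5,b6}: {b0} ∩ {b0,b1,b5} ∩ {b0,b1,b5,b6} = {b0}; idom=b0
  b5: preds {b2,b4}: {b0,b1,b2} ∩ {b0,b1,b3,b4} = {b0,b1}; idom=b1
  b7: preds {b2,b4,b5,b6}: {b0,b1,b2} ∩ {b0,b1,b3,b4} ∩ {b0,b1,b5} ∩ {b0,b1,b5,b6} = {b0,b1}; idom=b1
  b8: preds {b4,b6}: {b0,b1,b3,b4} ∩ {b0,b1,b5,b6} = {b0,b1}; idom=b1

idom(b5) = b1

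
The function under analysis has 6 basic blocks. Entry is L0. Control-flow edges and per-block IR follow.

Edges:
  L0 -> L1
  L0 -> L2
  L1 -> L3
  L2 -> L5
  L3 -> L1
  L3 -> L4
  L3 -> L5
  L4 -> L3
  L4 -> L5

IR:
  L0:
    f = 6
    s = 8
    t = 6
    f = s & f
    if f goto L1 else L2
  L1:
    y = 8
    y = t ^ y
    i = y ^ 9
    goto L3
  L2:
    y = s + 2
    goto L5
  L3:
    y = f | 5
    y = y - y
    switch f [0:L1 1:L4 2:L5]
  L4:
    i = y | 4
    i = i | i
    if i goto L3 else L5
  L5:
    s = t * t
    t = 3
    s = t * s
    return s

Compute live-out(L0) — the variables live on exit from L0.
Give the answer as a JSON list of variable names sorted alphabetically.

Block summaries:
  L0: {f,s,t} / ∅
  L1: {i,y} / {t}
  L2: {y} / {s}
  L3: {y} / {f}
  L4: {i} / {y}
  L5: {s,t} / {t}

Live sets:
  L0 li=∅ lo={f,s,t}
  L1 li={f,t} lo={f,t}
  L2 li={s,t} lo={t}
  L3 li={f,t} lo={f,t,y}
  L4 li={f,t,y} lo={f,t}
  L5 li={t} lo=∅

live-out(L0) = ["f", "s", "t"]

Answer: ["f", "s", "t"]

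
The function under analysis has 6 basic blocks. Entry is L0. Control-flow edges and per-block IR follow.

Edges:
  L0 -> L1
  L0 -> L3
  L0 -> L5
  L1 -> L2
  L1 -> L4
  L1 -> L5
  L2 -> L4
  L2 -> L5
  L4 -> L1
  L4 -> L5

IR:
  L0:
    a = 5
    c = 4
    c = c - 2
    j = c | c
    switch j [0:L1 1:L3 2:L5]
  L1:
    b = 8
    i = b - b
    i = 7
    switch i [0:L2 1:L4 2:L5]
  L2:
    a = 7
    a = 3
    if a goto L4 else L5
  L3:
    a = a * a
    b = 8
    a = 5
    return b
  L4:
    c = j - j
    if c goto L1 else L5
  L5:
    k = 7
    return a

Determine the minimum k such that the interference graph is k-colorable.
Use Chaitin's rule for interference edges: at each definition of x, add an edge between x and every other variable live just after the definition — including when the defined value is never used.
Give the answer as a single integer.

Answer: 3

Analysis:
Per-block:
  L0: def={a,c,j} ue=∅
  L1: def={b,i} ue=∅
  L2: def={a} ue=∅
  L3: def={a,b} ue={a}
  L4: def={c} ue={j}
  L5: def={k} ue={a}

Backward fixpoint:
  L0 li=∅ lo={a,j}
  L1 li={a,j} lo={a,j}
  L2 li={j} lo={a,j}
  L3 li={a} lo=∅
  L4 li={a,j} lo={a,j}
  L5 li={a} lo=∅

Interfere edges:
  a: {b,c,i,j,k}
  b: {a,j}
  c: {a,j}
  i: {a,j}
  j: {a,b,c,i}
  k: {a}

Colouring:
  {a,b,j} pairwise interfere (3-clique) ⇒ χ ≥ 3
  assign a→R0 b→R2 c→R2 i→R2 j→R1 k→R1 — no edge inside a register ⇒ χ ≤ 3
  χ = 3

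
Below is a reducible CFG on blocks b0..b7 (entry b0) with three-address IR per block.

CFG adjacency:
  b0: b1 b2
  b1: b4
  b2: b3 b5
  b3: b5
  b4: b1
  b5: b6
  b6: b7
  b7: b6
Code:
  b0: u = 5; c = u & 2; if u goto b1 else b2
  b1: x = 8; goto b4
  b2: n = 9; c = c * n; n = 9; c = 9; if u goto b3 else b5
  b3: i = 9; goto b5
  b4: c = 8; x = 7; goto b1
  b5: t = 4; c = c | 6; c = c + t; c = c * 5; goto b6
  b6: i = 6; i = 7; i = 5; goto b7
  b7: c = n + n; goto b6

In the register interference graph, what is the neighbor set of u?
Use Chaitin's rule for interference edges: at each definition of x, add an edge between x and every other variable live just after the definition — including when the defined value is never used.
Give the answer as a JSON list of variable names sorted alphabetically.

Answer: ["c", "n"]

Working:
Per-block:
  b0: def={c,u} ue=∅
  b1: def={x} ue=∅
  b2: def={c,n} ue={c,u}
  b3: def={i} ue=∅
  b4: def={c,x} ue=∅
  b5: def={c,t} ue={c}
  b6: def={i} ue=∅
  b7: def={c} ue={n}

Liveness:
  b0: in=∅ out={c,u}
  b1: in=∅ out=∅
  b2: in={c,u} out={c,n}
  b3: in={c,n} out={c,n}
  b4: in=∅ out=∅
  b5: in={c,n} out={n}
  b6: in={n} out={n}
  b7: in={n} out={n}

Interference:
  c: {i,n,t,u}
  i: {c,n}
  n: {c,i,t,u}
  t: {c,n}
  u: {c,n}
  x: ∅

N(u) = ["c", "n"]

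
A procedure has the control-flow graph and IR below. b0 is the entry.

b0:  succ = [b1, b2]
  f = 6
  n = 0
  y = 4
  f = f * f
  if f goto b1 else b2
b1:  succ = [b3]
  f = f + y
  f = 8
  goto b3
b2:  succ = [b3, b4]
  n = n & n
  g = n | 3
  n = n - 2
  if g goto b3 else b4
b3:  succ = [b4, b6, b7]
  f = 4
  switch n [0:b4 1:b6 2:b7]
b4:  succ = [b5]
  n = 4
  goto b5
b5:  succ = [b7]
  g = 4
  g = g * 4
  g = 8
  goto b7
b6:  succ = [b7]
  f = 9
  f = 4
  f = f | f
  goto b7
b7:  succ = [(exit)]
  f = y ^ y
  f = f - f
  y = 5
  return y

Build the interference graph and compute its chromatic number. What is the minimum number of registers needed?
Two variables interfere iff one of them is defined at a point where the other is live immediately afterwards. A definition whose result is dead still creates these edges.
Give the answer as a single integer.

Answer: 3

Derivation:
def/use:
  b0 def {f,n,y} use ∅
  b1 def {f} use {f,y}
  b2 def {g,n} use {n}
  b3 def {f} use {n}
  b4 def {n} use ∅
  b5 def {g} use ∅
  b6 def {f} use ∅
  b7 def {f,y} use {y}

Live sets:
  b0: in=∅ out={f,n,y}
  b1: in={f,n,y} out={n,y}
  b2: in={n,y} out={n,y}
  b3: in={n,y} out={y}
  b4: in={y} out={y}
  b5: in={y} out={y}
  b6: in={y} out={y}
  b7: in={y} out=∅

Interference:
  f: {n,y}
  g: {n,y}
  n: {f,g,y}
  y: {f,g,n}

Chromatic number:
  clique {f,n,y} ⇒ need ≥ 3
  assign f→R2 g→R2 n→R0 y→R1 — no edge inside a register ⇒ χ ≤ 3
  χ = 3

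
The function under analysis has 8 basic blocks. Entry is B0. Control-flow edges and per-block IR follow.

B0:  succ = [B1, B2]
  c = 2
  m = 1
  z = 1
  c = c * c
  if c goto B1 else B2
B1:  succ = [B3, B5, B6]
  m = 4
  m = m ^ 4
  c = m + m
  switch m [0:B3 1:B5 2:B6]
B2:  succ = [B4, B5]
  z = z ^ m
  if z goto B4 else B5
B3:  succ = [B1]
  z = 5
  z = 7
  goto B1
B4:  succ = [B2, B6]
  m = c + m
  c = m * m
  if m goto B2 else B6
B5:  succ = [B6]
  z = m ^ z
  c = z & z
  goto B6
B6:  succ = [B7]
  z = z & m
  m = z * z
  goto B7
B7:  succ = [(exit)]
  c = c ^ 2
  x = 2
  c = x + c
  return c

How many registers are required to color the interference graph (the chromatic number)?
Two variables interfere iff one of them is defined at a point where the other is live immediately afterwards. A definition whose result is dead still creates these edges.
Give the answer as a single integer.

Answer: 3

Working:
Per-block:
  B0: def={c,m,z} ue=∅
  B1: def={c,m} ue=∅
  B2: def={z} ue={m,z}
  B3: def={z} ue=∅
  B4: def={c,m} ue={c,m}
  B5: def={c,z} ue={m,z}
  B6: def={m,z} ue={m,z}
  B7: def={c,x} ue={c}

Live sets:
  live B0: ∅→{c,m,z}
  live B1: {z}→{c,m,z}
  live B2: {c,m,z}→{c,m,z}
  live B3: ∅→{z}
  live B4: {c,m,z}→{c,m,z}
  live B5: {m,z}→{c,m,z}
  live B6: {c,m,z}→{c}
  live B7: {c}→∅

Conflict graph:
  c: {m,x,z}
  m: {c,z}
  x: {c}
  z: {c,m}

Colouring:
  clique {c,m,z} ⇒ need ≥ 3
  assign c→r0 m→r1 x→r1 z→r2 — no edge inside a register ⇒ χ ≤ 3
  χ = 3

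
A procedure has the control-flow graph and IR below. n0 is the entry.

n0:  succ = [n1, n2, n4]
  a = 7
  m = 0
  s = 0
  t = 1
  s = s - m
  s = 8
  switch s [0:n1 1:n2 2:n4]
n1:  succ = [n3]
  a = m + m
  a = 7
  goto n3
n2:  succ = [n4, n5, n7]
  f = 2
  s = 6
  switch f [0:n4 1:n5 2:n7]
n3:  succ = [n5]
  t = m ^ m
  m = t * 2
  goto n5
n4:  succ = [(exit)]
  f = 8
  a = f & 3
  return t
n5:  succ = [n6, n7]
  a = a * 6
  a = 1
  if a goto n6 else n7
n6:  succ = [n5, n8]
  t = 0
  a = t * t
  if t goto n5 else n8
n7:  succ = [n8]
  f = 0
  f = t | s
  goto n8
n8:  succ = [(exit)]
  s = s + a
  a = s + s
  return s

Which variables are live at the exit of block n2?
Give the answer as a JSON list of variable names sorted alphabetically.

Per-block:
  n0: {a,m,s,t} / ∅
  n1: {a} / {m}
  n2: {f,s} / ∅
  n3: {m,t} / {m}
  n4: {a,f} / {t}
  n5: {a} / {a}
  n6: {a,t} / ∅
  n7: {f} / {s,t}
  n8: {a,s} / {a,s}

Liveness:
  n0 li=∅ lo={a,m,s,t}
  n1 li={m,s} lo={a,m,s}
  n2 li={a,t} lo={a,s,t}
  n3 li={a,m,s} lo={a,s,t}
  n4 li={t} lo=∅
  n5 li={a,s,t} lo={a,s,t}
  n6 li={s} lo={a,s,t}
  n7 li={a,s,t} lo={a,s}
  n8 li={a,s} lo=∅

live-out(n2) = ["a", "s", "t"]

Answer: ["a", "s", "t"]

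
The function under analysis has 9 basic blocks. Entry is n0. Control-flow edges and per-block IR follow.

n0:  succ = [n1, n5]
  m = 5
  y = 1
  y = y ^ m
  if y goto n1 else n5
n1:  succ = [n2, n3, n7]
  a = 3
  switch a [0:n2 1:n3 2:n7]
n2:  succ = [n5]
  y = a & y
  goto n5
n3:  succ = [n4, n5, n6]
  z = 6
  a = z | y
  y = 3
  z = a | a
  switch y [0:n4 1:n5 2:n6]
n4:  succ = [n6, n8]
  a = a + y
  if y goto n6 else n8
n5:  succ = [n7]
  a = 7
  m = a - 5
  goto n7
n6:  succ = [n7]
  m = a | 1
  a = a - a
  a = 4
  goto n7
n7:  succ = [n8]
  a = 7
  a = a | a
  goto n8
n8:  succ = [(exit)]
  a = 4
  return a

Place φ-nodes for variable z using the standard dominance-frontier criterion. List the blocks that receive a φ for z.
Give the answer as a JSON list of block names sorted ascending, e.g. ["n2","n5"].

idom tree: n1←n0 n2←n1 n3←n1 n4←n3 n5←n0 n6←n3 n7←n0 n8←n0
Dom∩ at merges:
  n5: preds {n0,n2,n3}: {n0} ∩ {n0,n1,n2} ∩ {n0,n1,n3} = {n0}; idom=n0
  n6: preds {n3,n4}: {n0,n1,n3} ∩ {n0,n1,n3,n4} = {n0,n1,n3}; idom=n3
  n7: preds {n1,n5,n6}: {n0,n1} ∩ {n0,n5} ∩ {n0,n1,n3,n6} = {n0}; idom=n0
  n8: preds {n4,n7}: {n0,n1,n3,n4} ∩ {n0,n7} = {n0}; idom=n0

DF derivation:
  n5←n0: walk · to n0
  n5←n2: walk n2→n1 to n0
  n5←n3: walk n3→n1 to n0
  n6←n3: walk · to n3
  n6←n4: walk n4 to n3
  n7←n1: walk n1 to n0
  n7←n5: walk n5 to n0
  n7←n6: walk n6→n3→n1 to n0
  n8←n4: walk n4→n3→n1 to n0
  n8←n7: walk n7 to n0
  n0 → ∅
  n1 → {n5,n7,n8}
  n2 → {n5}
  n3 → {n5,n7,n8}
  n4 → {n6,n8}
  n5 → {n7}
  n6 → {n7}
  n7 → {n8}
  n8 → ∅

φ for z: defs {n3}
  DF⁺ = {n5,n7,n8}

Answer: ["n5", "n7", "n8"]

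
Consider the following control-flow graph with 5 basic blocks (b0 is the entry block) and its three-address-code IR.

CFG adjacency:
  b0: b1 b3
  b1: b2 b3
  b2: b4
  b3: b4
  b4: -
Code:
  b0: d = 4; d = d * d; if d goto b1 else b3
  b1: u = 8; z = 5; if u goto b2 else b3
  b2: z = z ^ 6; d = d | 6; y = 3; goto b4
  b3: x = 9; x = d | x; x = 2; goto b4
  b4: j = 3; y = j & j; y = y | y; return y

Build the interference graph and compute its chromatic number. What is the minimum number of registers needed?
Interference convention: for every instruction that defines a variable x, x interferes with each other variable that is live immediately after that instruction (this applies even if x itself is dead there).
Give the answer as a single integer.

Per-block:
  b0: def={d} ue=∅
  b1: def={u,z} ue=∅
  b2: def={d,y,z} ue={d,z}
  b3: def={x} ue={d}
  b4: def={j,y} ue=∅

Backward fixpoint:
  b0: in=∅ out={d}
  b1: in={d} out={d,z}
  b2: in={d,z} out=∅
  b3: in={d} out=∅
  b4: in=∅ out=∅

Interfere edges:
  d↔{u,x,z}
  j↔∅
  u↔{d,z}
  x↔{d}
  y↔∅
  z↔{d,u}

Registers:
  lower bound: {d,u,z} mutually conflict ⇒ χ ≥ 3
  assign d→R0 j→R0 u→R1 x→R1 y→R0 z→R2 — no edge inside a register ⇒ χ ≤ 3
  χ = 3

Answer: 3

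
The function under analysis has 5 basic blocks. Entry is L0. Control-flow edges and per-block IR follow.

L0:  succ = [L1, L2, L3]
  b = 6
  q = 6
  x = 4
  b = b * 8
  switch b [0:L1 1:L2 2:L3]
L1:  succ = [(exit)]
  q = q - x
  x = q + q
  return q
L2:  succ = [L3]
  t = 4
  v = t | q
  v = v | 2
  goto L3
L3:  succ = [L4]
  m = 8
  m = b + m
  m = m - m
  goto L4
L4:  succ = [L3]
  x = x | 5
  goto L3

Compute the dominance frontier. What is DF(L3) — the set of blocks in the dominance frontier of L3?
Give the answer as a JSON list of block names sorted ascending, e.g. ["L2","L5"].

Answer: ["L3"]

Analysis:
idom tree: L1←L0 L2←L0 L3←L0 L4←L3
Dom at joins:
  L3: preds {L0,L2,L4}: {L0} ∩ {L0,L2} ∩ {L0,L3,L4} = {L0}; idom=L0

Frontier:
  L3←L0: walk · to L0
  L3←L2: walk L2 to L0
  L3←L4: walk L4→L3 to L0
  DF(L0)=∅
  DF(L1)=∅
  DF(L2)={L3}
  DF(L3)={L3}
  DF(L4)={L3}

DF(L3) = ["L3"]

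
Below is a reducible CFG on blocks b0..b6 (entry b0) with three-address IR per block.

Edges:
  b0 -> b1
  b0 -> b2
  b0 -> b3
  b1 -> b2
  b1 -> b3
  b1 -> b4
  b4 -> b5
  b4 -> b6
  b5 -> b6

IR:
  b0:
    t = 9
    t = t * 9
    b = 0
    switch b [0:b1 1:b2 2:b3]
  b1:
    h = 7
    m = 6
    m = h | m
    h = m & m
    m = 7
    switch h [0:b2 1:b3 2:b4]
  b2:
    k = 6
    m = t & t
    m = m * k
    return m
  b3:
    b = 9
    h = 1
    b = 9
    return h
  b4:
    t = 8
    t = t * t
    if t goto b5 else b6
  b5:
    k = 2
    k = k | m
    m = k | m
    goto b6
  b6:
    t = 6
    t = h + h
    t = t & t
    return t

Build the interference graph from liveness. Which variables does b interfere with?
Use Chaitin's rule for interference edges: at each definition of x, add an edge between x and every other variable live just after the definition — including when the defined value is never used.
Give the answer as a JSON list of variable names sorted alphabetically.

Answer: ["h", "t"]

Analysis:
Block summaries:
  b0 def {b,t} use ∅
  b1 def {h,m} use ∅
  b2 def {k,m} use {t}
  b3 def {b,h} use ∅
  b4 def {t} use ∅
  b5 def {k,m} use {m}
  b6 def {t} use {h}

Live sets:
  b0: in=∅ out={t}
  b1: in={t} out={h,m,t}
  b2: in={t} out=∅
  b3: in=∅ out=∅
  b4: in={h,m} out={h,m}
  b5: in={h,m} out={h}
  b6: in={h} out=∅

Conflict graph:
  b↔{h,t}
  h↔{b,k,m,t}
  k↔{h,m,t}
  m↔{h,k,t}
  t↔{b,h,k,m}

N(b) = ["h", "t"]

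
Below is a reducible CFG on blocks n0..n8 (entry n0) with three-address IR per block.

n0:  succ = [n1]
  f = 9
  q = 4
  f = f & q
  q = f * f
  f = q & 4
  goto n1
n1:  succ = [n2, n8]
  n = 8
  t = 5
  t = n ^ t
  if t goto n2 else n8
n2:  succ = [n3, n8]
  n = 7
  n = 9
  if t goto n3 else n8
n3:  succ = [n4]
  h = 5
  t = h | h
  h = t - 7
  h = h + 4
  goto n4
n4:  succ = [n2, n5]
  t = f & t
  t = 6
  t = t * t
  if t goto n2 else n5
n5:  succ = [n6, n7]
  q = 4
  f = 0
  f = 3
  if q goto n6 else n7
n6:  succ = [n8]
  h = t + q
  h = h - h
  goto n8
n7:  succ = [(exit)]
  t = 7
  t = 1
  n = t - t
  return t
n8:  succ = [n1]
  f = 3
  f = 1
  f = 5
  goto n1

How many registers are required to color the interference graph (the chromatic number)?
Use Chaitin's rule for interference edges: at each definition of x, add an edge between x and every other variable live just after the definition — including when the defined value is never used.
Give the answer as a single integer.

Answer: 3

Analysis:
Per-block:
  n0: def={f,q} ue=∅
  n1: def={n,t} ue=∅
  n2: def={n} ue={t}
  n3: def={h,t} ue=∅
  n4: def={t} ue={f,t}
  n5: def={f,q} ue=∅
  n6: def={h} ue={q,t}
  n7: def={n,t} ue=∅
  n8: def={f} ue=∅

Liveness:
  live n0: ∅→{f}
  live n1: {f}→{f,t}
  live n2: {f,t}→{f}
  live n3: {f}→{f,t}
  live n4: {f,t}→{f,t}
  live n5: {t}→{q,t}
  live n6: {q,t}→∅
  live n7: ∅→∅
  live n8: ∅→{f}

Conflict graph:
  f: {h,n,q,t}
  h: {f,t}
  n: {f,t}
  q: {f,t}
  t: {f,h,n,q}

Colouring:
  clique {f,h,t} ⇒ need ≥ 3
  assign f→R0 h→R2 n→R2 q→R2 t→R1 — no edge inside a register ⇒ χ ≤ 3
  χ = 3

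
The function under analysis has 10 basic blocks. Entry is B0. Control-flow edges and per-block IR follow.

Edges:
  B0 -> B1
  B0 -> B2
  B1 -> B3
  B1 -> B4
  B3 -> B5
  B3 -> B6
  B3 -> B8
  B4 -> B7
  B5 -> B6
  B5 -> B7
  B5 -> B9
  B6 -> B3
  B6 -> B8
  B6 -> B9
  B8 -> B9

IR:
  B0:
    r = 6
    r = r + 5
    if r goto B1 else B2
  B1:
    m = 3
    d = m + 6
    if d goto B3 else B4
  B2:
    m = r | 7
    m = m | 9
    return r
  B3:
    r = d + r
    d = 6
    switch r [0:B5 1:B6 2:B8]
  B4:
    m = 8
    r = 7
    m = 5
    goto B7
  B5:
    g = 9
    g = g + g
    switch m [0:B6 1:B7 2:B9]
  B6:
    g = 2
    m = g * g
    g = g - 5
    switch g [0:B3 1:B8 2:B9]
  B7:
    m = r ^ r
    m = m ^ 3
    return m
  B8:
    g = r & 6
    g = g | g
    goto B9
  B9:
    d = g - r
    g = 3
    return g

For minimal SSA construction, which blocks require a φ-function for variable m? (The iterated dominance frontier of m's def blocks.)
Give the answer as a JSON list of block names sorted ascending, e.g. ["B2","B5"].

idom tree: B1←B0 B2←B0 B3←B1 B4←B1 B5←B3 B6←B3 B7←B1 B8←B3 B9←B3
Join-block Dom:
  B3: preds {B1,B6}: {B0,B1} ∩ {B0,B1,B3,B6} = {B0,B1}; idom=B1
  B6: preds {B3,B5}: {B0,B1,B3} ∩ {B0,B1,B3,B5} = {B0,B1,B3}; idom=B3
  B7: preds {B4,B5}: {B0,B1,B4} ∩ {B0,B1,B3,B5} = {B0,B1}; idom=B1
  B8: preds {B3,B6}: {B0,B1,B3} ∩ {B0,B1,B3,B6} = {B0,B1,B3}; idom=B3
  B9: preds {B5,B6,B8}: {B0,B1,B3,B5} ∩ {B0,B1,B3,B6} ∩ {B0,B1,B3,B8} = {B0,B1,B3}; idom=B3

DF derivation:
  join B3 pred B1: · stop@B1
  join B3 pred B6: B6→B3 stop@B1
  join B6 pred B3: · stop@B3
  join B6 pred B5: B5 stop@B3
  join B7 pred B4: B4 stop@B1
  join B7 pred B5: B5→B3 stop@B1
  join B8 pred B3: · stop@B3
  join B8 pred B6: B6 stop@B3
  join B9 pred B5: B5 stop@B3
  join B9 pred B6: B6 stop@B3
  join B9 pred B8: B8 stop@B3
  DF(B0)=∅
  DF(B1)=∅
  DF(B2)=∅
  DF(B3)={B3,B7}
  DF(B4)={B7}
  DF(B5)={B6,B7,B9}
  DF(B6)={B3,B8,B9}
  DF(B7)=∅
  DF(B8)={B9}
  DF(B9)=∅

φ for m: defs {B1,B2,B4,B6,B7}
  DF⁺ = {B3,B7,B8,B9}

Answer: ["B3", "B7", "B8", "B9"]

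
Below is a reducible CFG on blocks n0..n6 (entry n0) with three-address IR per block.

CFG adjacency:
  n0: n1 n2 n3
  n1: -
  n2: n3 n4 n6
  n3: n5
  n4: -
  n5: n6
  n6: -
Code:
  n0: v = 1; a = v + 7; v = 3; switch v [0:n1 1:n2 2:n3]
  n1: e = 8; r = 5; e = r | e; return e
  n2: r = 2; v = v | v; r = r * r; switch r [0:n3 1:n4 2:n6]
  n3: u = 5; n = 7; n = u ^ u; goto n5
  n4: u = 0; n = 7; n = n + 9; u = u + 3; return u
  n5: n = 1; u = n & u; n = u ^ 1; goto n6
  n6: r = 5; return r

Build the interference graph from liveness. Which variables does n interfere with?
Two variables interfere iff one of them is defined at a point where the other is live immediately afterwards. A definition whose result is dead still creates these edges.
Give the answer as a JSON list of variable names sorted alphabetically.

Answer: ["u"]

Working:
def/use:
  n0: def={a,v} ue=∅
  n1: def={e,r} ue=∅
  n2: def={r,v} ue={v}
  n3: def={n,u} ue=∅
  n4: def={n,u} ue=∅
  n5: def={n,u} ue={u}
  n6: def={r} ue=∅

Liveness:
  live n0: ∅→{v}
  live n1: ∅→∅
  live n2: {v}→∅
  live n3: ∅→{u}
  live n4: ∅→∅
  live n5: {u}→∅
  live n6: ∅→∅

Interfere edges:
  a↔∅
  e↔{r}
  n↔{u}
  r↔{e,v}
  u↔{n}
  v↔{r}

N(n) = ["u"]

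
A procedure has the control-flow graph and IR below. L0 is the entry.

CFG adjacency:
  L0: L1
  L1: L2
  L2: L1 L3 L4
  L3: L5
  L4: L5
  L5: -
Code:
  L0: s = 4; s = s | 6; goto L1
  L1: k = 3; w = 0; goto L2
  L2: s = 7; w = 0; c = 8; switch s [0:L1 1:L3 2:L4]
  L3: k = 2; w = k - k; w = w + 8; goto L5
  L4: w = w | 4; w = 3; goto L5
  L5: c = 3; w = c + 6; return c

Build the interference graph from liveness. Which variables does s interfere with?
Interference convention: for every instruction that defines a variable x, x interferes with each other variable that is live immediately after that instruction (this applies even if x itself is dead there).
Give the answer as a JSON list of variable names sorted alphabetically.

def/use:
  L0: {s} / ∅
  L1: {k,w} / ∅
  L2: {c,s,w} / ∅
  L3: {k,w} / ∅
  L4: {w} / {w}
  L5: {c,w} / ∅

Backward fixpoint:
  live L0: ∅→∅
  live L1: ∅→∅
  live L2: ∅→{w}
  live L3: ∅→∅
  live L4: {w}→∅
  live L5: ∅→∅

Interfere edges:
  c↔{s,w}
  k↔∅
  s↔{c,w}
  w↔{c,s}

N(s) = ["c", "w"]

Answer: ["c", "w"]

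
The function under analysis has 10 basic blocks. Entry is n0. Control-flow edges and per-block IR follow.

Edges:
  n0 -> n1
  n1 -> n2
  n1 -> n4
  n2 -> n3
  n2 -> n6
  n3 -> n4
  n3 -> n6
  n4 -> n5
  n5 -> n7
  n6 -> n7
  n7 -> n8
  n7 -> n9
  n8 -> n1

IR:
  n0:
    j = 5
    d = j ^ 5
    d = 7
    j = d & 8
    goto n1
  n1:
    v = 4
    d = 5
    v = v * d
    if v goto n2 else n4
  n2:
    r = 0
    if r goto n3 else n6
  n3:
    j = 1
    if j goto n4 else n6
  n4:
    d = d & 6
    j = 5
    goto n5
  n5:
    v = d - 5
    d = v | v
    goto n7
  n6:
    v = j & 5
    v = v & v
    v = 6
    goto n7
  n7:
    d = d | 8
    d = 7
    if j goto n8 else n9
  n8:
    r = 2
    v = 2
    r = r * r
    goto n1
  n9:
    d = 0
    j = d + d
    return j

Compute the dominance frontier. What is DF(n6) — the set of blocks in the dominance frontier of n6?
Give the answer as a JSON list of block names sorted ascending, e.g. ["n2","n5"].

idom tree: n1←n0 n2←n1 n3←n2 n4←n1 n5←n4 n6←n2 n7←n1 n8←n7 n9←n7
Join-block Dom:
  n1: preds {n0,n8}: {n0} ∩ {n0,n1,n7,n8} = {n0}; idom=n0
  n4: preds {n1,n3}: {n0,n1} ∩ {n0,n1,n2,n3} = {n0,n1}; idom=n1
  n6: preds {n2,n3}: {n0,n1,n2} ∩ {n0,n1,n2,n3} = {n0,n1,n2}; idom=n2
  n7: preds {n5,n6}: {n0,n1,n4,n5} ∩ {n0,n1,n2,n6} = {n0,n1}; idom=n1

DF derivation:
  join n1 pred n0: · stop@n0
  join n1 pred n8: n8→n7→n1 stop@n0
  join n4 pred n1: · stop@n1
  join n4 pred n3: n3→n2 stop@n1
  join n6 pred n2: · stop@n2
  join n6 pred n3: n3 stop@n2
  join n7 pred n5: n5→n4 stop@n1
  join n7 pred n6: n6→n2 stop@n1
  n0 → ∅
  n1 → {n1}
  n2 → {n4,n7}
  n3 → {n4,n6}
  n4 → {n7}
  n5 → {n7}
  n6 → {n7}
  n7 → {n1}
  n8 → {n1}
  n9 → ∅

DF(n6) = ["n7"]

Answer: ["n7"]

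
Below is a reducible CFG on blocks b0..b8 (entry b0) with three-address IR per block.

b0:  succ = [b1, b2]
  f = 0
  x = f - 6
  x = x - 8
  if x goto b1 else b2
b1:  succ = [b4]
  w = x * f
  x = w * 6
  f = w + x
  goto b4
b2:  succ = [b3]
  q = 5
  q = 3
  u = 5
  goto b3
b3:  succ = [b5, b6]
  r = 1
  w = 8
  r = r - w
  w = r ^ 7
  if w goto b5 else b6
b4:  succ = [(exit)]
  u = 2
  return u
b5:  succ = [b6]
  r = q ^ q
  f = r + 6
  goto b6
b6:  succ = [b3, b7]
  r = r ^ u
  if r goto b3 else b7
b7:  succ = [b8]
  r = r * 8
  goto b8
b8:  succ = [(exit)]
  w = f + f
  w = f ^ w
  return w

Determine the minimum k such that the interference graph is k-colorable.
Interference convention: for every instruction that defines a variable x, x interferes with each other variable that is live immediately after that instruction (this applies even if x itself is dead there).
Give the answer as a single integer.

Block summaries:
  b0 def {f,x} use ∅
  b1 def {f,w,x} use {f,x}
  b2 def {q,u} use ∅
  b3 def {r,w} use ∅
  b4 def {u} use ∅
  b5 def {f,r} use {q}
  b6 def {r} use {r,u}
  b7 def {r} use {r}
  b8 def {w} use {f}

Liveness:
  live b0: ∅→{f,x}
  live b1: {f,x}→∅
  live b2: {f}→{f,q,u}
  live b3: {f,q,u}→{f,q,r,u}
  live b4: ∅→∅
  live b5: {q,u}→{f,q,r,u}
  live b6: {f,q,r,u}→{f,q,r,u}
  live b7: {f,r}→{f}
  live b8: {f}→∅

Interfere edges:
  f — {q,r,u,w,x}
  q — {f,r,u,w}
  r — {f,q,u,w}
  u — {f,q,r,w}
  w — {f,q,r,u,x}
  x — {f,w}

Chromatic number:
  {f,q,r,u,w} pairwise interfere (5-clique) ⇒ χ ≥ 5
  5-colouring: r0={f}  r1={w}  r2={q,x}  r3={r}  r4={u}
  χ = 5

Answer: 5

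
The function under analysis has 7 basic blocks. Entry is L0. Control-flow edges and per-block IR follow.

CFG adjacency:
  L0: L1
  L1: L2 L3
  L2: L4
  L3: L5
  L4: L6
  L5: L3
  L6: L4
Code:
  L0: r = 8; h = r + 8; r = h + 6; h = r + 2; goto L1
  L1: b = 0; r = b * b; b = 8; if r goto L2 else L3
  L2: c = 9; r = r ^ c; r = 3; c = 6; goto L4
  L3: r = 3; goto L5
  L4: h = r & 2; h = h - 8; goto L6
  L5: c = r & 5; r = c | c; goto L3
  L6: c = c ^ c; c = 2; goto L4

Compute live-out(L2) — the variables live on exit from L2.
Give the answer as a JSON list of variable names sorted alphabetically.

Per-block:
  L0: def={h,r} ue=∅
  L1: def={b,r} ue=∅
  L2: def={c,r} ue={r}
  L3: def={r} ue=∅
  L4: def={h} ue={r}
  L5: def={c,r} ue={r}
  L6: def={c} ue={c}

Liveness:
  live L0: ∅→∅
  live L1: ∅→{r}
  live L2: {r}→{c,r}
  live L3: ∅→{r}
  live L4: {c,r}→{c,r}
  live L5: {r}→∅
  live L6: {c,r}→{c,r}

live-out(L2) = ["c", "r"]

Answer: ["c", "r"]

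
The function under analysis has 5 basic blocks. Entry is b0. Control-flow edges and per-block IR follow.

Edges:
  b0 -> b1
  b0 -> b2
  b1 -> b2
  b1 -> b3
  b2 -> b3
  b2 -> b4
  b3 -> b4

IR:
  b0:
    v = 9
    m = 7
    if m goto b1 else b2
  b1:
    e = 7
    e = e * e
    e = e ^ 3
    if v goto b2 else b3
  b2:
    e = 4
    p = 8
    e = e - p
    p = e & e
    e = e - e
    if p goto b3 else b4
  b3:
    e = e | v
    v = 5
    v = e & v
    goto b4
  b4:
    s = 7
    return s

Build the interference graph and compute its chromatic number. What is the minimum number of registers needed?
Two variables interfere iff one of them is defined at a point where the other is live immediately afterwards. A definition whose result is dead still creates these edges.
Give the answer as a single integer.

def/use:
  b0 def {m,v} use ∅
  b1 def {e} use {v}
  b2 def {e,p} use ∅
  b3 def {e,v} use {e,v}
  b4 def {s} use ∅

Liveness:
  b0: in=∅ out={v}
  b1: in={v} out={e,v}
  b2: in={v} out={e,v}
  b3: in={e,v} out=∅
  b4: in=∅ out=∅

Interfere edges:
  e↔{p,v}
  m↔{v}
  p↔{e,v}
  s↔∅
  v↔{e,m,p}

Chromatic number:
  lower bound: {e,p,v} mutually conflict ⇒ χ ≥ 3
  3-colouring: c0={s,v}  c1={e,m}  c2={p}
  χ = 3

Answer: 3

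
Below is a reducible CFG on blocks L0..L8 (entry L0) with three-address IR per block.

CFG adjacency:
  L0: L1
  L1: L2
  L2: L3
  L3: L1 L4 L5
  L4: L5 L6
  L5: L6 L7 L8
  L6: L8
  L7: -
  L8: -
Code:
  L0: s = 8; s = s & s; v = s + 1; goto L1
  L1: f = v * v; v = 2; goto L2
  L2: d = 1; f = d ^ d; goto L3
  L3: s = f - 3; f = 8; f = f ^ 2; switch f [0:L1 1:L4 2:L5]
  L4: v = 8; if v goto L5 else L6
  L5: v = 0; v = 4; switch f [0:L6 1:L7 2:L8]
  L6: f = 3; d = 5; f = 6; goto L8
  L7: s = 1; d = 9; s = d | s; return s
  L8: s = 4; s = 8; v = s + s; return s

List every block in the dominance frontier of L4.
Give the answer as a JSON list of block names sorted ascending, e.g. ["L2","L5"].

Answer: ["L5", "L6"]

Analysis:
idom tree: L1←L0 L2←L1 L3←L2 L4←L3 L5←L3 L6←L3 L7←L5 L8←L3
Dom∩ at merges:
  L1: preds {L0,L3}: {L0} ∩ {L0,L1,L2,L3} = {L0}; idom=L0
  L5: preds {L3,L4}: {L0,L1,L2,L3} ∩ {L0,L1,L2,L3,L4} = {L0,L1,L2,L3}; idom=L3
  L6: preds {L4,L5}: {L0,L1,L2,L3,L4} ∩ {L0,L1,L2,L3,L5} = {L0,L1,L2,L3}; idom=L3
  L8: preds {L5,L6}: {L0,L1,L2,L3,L5} ∩ {L0,L1,L2,L3,L6} = {L0,L1,L2,L3}; idom=L3

Frontier:
  join L1 pred L0: · stop@L0
  join L1 pred L3: L3→L2→L1 stop@L0
  join L5 pred L3: · stop@L3
  join L5 pred L4: L4 stop@L3
  join L6 pred L4: L4 stop@L3
  join L6 pred L5: L5 stop@L3
  join L8 pred L5: L5 stop@L3
  join L8 pred L6: L6 stop@L3
  DF(L0)=∅
  DF(L1)={L1}
  DF(L2)={L1}
  DF(L3)={L1}
  DF(L4)={L5,L6}
  DF(L5)={L6,L8}
  DF(L6)={L8}
  DF(L7)=∅
  DF(L8)=∅

DF(L4) = ["L5", "L6"]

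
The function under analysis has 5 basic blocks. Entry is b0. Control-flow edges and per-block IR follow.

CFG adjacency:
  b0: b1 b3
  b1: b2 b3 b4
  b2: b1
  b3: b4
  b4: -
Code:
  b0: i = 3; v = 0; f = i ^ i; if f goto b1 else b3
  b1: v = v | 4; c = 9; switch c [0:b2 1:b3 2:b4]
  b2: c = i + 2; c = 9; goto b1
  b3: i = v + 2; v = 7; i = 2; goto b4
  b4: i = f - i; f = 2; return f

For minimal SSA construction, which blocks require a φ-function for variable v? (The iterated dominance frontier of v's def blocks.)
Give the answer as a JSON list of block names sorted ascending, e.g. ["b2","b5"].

idom tree: b1←b0 b2←b1 b3←b0 b4←b0
Dom∩ at merges:
  b1: preds {b0,b2}: {b0} ∩ {b0,b1,b2} = {b0}; idom=b0
  b3: preds {b0,b1}: {b0} ∩ {b0,b1} = {b0}; idom=b0
  b4: preds {b1,b3}: {b0,b1} ∩ {b0,b3} = {b0}; idom=b0

DF walk-up:
  b1←b0: walk · to b0
  b1←b2: walk b2→b1 to b0
  b3←b0: walk · to b0
  b3←b1: walk b1 to b0
  b4←b1: walk b1 to b0
  b4←b3: walk b3 to b0
  b0 → ∅
  b1 → {b1,b3,b4}
  b2 → {b1}
  b3 → {b4}
  b4 → ∅

φ for v: defs {b0,b1,b3}
  DF⁺ = {b1,b3,b4}

Answer: ["b1", "b3", "b4"]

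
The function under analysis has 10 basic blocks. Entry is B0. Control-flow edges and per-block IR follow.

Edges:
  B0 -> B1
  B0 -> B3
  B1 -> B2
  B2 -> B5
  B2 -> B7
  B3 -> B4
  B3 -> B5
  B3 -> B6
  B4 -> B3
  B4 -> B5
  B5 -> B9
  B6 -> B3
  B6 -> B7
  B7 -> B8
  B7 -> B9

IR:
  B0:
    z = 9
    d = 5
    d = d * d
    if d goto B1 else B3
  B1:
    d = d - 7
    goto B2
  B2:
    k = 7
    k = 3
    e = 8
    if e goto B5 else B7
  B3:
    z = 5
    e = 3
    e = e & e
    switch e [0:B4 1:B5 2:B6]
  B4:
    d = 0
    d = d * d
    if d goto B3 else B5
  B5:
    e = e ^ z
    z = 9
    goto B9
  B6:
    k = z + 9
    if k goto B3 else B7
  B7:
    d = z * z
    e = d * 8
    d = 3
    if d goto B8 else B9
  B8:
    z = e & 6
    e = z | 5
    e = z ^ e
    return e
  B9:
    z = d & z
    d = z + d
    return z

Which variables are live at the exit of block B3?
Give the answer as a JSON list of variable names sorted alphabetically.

def/use:
  B0: {d,z} / ∅
  B1: {d} / {d}
  B2: {e,k} / ∅
  B3: {e,z} / ∅
  B4: {d} / ∅
  B5: {e,z} / {e,z}
  B6: {k} / {z}
  B7: {d,e} / {z}
  B8: {e,z} / {e}
  B9: {d,z} / {d,z}

Backward fixpoint:
  B0: in=∅ out={d,z}
  B1: in={d,z} out={d,z}
  B2: in={d,z} out={d,e,z}
  B3: in={d} out={d,e,z}
  B4: in={e,z} out={d,e,z}
  B5: in={d,e,z} out={d,z}
  B6: in={d,z} out={d,z}
  B7: in={z} out={d,e,z}
  B8: in={e} out=∅
  B9: in={d,z} out=∅

live-out(B3) = ["d", "e", "z"]

Answer: ["d", "e", "z"]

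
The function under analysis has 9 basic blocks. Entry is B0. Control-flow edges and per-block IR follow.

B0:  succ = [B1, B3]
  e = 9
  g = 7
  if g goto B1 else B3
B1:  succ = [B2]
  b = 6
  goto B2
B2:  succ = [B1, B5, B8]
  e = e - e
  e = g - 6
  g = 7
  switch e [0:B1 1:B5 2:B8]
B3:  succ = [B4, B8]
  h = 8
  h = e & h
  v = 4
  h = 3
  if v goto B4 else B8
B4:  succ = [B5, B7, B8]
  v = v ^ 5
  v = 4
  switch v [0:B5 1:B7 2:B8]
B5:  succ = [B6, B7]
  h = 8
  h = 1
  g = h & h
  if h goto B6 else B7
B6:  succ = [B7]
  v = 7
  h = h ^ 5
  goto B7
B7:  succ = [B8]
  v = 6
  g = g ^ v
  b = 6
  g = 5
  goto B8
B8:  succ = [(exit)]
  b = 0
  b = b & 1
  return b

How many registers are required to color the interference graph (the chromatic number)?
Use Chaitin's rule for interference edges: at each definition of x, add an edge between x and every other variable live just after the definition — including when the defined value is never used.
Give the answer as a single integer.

Answer: 3

Derivation:
Block summaries:
  B0: def={e,g} ue=∅
  B1: def={b} ue=∅
  B2: def={e,g} ue={e,g}
  B3: def={h,v} ue={e}
  B4: def={v} ue={v}
  B5: def={g,h} ue=∅
  B6: def={h,v} ue={h}
  B7: def={b,g,v} ue={g}
  B8: def={b} ue=∅

Liveness:
  B0 li=∅ lo={e,g}
  B1 li={e,g} lo={e,g}
  B2 li={e,g} lo={e,g}
  B3 li={e,g} lo={g,v}
  B4 li={g,v} lo={g}
  B5 li=∅ lo={g,h}
  B6 li={g,h} lo={g}
  B7 li={g} lo=∅
  B8 li=∅ lo=∅

Conflict graph:
  b — {e,g}
  e — {b,g,h}
  g — {b,e,h,v}
  h — {e,g,v}
  v — {g,h}

Colouring:
  clique {b,e,g} ⇒ need ≥ 3
  assign b→r2 e→r1 g→r0 h→r2 v→r1 — no edge inside a register ⇒ χ ≤ 3
  χ = 3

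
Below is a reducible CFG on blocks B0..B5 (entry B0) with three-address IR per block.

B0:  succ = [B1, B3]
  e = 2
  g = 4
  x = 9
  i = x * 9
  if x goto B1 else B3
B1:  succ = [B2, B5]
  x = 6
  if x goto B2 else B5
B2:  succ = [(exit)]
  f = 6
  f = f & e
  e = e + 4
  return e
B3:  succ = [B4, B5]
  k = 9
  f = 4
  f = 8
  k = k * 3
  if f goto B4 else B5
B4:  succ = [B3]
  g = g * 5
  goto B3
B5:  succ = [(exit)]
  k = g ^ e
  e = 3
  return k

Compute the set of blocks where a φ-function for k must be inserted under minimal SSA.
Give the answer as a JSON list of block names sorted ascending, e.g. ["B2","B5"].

idom tree: B1←B0 B2←B1 B3←B0 B4←B3 B5←B0
Dom at joins:
  B3: preds {B0,B4}: {B0} ∩ {B0,B3,B4} = {B0}; idom=B0
  B5: preds {B1,B3}: {B0,B1} ∩ {B0,B3} = {B0}; idom=B0

DF walk-up:
  join B3 pred B0: · stop@B0
  join B3 pred B4: B4→B3 stop@B0
  join B5 pred B1: B1 stop@B0
  join B5 pred B3: B3 stop@B0
  B0 → ∅
  B1 → {B5}
  B2 → ∅
  B3 → {B3,B5}
  B4 → {B3}
  B5 → ∅

φ for k: defs {B3,B5}
  DF⁺ = {B3,B5}

Answer: ["B3", "B5"]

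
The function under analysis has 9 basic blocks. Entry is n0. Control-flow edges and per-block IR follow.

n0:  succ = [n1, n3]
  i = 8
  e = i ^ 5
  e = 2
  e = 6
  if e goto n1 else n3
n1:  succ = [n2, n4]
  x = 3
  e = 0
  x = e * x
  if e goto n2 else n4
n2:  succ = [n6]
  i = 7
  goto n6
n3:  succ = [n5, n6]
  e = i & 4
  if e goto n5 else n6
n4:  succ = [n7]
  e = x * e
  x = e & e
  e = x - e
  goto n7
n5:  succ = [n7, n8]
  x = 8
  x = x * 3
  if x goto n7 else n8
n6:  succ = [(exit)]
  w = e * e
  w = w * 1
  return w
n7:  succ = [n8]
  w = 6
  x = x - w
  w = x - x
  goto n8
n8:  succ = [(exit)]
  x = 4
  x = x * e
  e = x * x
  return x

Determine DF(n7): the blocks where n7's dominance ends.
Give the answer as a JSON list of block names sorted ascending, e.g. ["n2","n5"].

Answer: ["n8"]

Working:
idom tree: n1←n0 n2←n1 n3←n0 n4←n1 n5←n3 n6←n0 n7←n0 n8←n0
Join-block Dom:
  n6: preds {n2,n3}: {n0,n1,n2} ∩ {n0,n3} = {n0}; idom=n0
  n7: preds {n4,n5}: {n0,n1,n4} ∩ {n0,n3,n5} = {n0}; idom=n0
  n8: preds {n5,n7}: {n0,n3,n5} ∩ {n0,n7} = {n0}; idom=n0

Frontier:
  join n6 pred n2: n2→n1 stop@n0
  join n6 pred n3: n3 stop@n0
  join n7 pred n4: n4→n1 stop@n0
  join n7 pred n5: n5→n3 stop@n0
  join n8 pred n5: n5→n3 stop@n0
  join n8 pred n7: n7 stop@n0
  n0 → ∅
  n1 → {n6,n7}
  n2 → {n6}
  n3 → {n6,n7,n8}
  n4 → {n7}
  n5 → {n7,n8}
  n6 → ∅
  n7 → {n8}
  n8 → ∅

DF(n7) = ["n8"]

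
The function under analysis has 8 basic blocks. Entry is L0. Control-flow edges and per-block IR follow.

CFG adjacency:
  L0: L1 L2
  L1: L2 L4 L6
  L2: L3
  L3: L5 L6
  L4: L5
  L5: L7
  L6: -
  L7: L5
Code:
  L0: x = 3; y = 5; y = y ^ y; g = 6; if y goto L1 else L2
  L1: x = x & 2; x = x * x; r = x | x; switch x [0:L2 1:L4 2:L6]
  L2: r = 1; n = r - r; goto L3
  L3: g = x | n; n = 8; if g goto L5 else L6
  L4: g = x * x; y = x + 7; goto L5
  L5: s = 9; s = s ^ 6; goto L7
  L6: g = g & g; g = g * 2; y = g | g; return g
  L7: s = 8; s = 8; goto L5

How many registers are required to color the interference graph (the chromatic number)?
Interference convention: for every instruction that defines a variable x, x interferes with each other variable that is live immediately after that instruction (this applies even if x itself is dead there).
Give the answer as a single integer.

Answer: 3

Analysis:
def/use:
  L0 def {g,x,y} use ∅
  L1 def {r,x} use {x}
  L2 def {n,r} use ∅
  L3 def {g,n} use {n,x}
  L4 def {g,y} use {x}
  L5 def {s} use ∅
  L6 def {g,y} use {g}
  L7 def {s} use ∅

Liveness:
  L0: in=∅ out={g,x}
  L1: in={g,x} out={g,x}
  L2: in={x} out={n,x}
  L3: in={n,x} out={g}
  L4: in={x} out=∅
  L5: in=∅ out=∅
  L6: in={g} out=∅
  L7: in=∅ out=∅

Conflict graph:
  g↔{n,r,x,y}
  n↔{g,x}
  r↔{g,x}
  s↔∅
  x↔{g,n,r,y}
  y↔{g,x}

Chromatic number:
  lower bound: {g,n,x} mutually conflict ⇒ χ ≥ 3
  assign g→r0 n→r2 r→r2 s→r0 x→r1 y→r2 — no edge inside a register ⇒ χ ≤ 3
  χ = 3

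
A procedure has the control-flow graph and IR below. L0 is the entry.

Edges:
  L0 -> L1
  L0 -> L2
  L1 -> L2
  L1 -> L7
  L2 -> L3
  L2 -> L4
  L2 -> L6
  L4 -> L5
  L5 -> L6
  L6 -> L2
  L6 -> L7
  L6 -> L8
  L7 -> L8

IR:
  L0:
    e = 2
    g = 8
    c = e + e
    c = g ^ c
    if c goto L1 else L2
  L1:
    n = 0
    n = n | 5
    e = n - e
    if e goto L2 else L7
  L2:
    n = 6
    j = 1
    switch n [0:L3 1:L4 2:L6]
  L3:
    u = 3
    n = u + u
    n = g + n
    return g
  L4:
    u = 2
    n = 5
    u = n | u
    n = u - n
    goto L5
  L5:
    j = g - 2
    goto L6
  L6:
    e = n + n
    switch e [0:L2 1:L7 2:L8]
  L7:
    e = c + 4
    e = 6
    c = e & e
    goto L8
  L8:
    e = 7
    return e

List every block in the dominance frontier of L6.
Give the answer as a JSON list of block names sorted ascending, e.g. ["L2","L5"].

Answer: ["L2", "L7", "L8"]

Derivation:
idom tree: L1←L0 L2←L0 L3←L2 L4←L2 L5←L4 L6←L2 L7←L0 L8←L0
Join-block Dom:
  L2: preds {L0,L1,L6}: {L0} ∩ {L0,L1} ∩ {L0,L2,L6} = {L0}; idom=L0
  L6: preds {L2,L5}: {L0,L2} ∩ {L0,L2,L4,L5} = {L0,L2}; idom=L2
  L7: preds {L1,L6}: {L0,L1} ∩ {L0,L2,L6} = {L0}; idom=L0
  L8: preds {L6,L7}: {L0,L2,L6} ∩ {L0,L7} = {L0}; idom=L0

Frontier:
  join L2 pred L0: · stop@L0
  join L2 pred L1: L1 stop@L0
  join L2 pred L6: L6→L2 stop@L0
  join L6 pred L2: · stop@L2
  join L6 pred L5: L5→L4 stop@L2
  join L7 pred L1: L1 stop@L0
  join L7 pred L6: L6→L2 stop@L0
  join L8 pred L6: L6→L2 stop@L0
  join L8 pred L7: L7 stop@L0
  L0 → ∅
  L1 → {L2,L7}
  L2 → {L2,L7,L8}
  L3 → ∅
  L4 → {L6}
  L5 → {L6}
  L6 → {L2,L7,L8}
  L7 → {L8}
  L8 → ∅

DF(L6) = ["L2", "L7", "L8"]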